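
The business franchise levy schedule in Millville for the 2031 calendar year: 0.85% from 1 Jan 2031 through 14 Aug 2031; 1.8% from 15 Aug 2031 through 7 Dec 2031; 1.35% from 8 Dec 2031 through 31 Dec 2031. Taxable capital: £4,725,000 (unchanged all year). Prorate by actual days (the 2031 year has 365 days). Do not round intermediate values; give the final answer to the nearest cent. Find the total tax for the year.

1 Jan – 14 Aug 2031: 226 days at 0.85% → £4,725,000 × 0.85% × 226/365 = £24,867.7397
15 Aug – 7 Dec 2031: 115 days at 1.8% → £4,725,000 × 1.8% × 115/365 = £26,796.5753
8 Dec – 31 Dec 2031: 24 days at 1.35% → £4,725,000 × 1.35% × 24/365 = £4,194.2466
Total = £55,858.5616

£55,858.56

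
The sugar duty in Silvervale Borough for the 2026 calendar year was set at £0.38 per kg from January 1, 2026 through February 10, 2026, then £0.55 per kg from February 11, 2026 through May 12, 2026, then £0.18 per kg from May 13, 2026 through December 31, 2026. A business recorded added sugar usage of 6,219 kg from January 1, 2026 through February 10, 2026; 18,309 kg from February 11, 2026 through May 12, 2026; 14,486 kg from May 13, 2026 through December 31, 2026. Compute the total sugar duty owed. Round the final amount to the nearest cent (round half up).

£15,040.65

January 1 – February 10, 2026: 6,219 kg at £0.38/kg → £2,363.22
February 11 – May 12, 2026: 18,309 kg at £0.55/kg → £10,069.95
May 13 – December 31, 2026: 14,486 kg at £0.18/kg → £2,607.48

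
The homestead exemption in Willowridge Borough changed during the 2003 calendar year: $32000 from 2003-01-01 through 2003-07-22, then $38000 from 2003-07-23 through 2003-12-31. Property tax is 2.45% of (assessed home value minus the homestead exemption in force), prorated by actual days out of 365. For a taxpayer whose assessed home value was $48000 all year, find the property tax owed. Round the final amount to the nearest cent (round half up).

2003-01-01 to 2003-07-22: 203 days, exemption $32000 → ($48000 − $32000) × 2.45% × 203/365 = $218.0164
2003-07-23 to 2003-12-31: 162 days, exemption $38000 → ($48000 − $38000) × 2.45% × 162/365 = $108.7397
Total = $326.7562

$326.76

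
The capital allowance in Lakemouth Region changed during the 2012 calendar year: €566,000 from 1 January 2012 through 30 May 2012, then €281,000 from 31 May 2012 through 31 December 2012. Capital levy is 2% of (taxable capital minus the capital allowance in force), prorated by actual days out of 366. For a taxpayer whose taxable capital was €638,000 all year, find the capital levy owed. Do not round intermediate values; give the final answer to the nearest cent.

€4,788.36

1 January – 30 May 2012: 151 days, exemption €566,000 → (€638,000 − €566,000) × 2% × 151/366 = €594.0984
31 May – 31 December 2012: 215 days, exemption €281,000 → (€638,000 − €281,000) × 2% × 215/366 = €4,194.2623
Total = €4,788.3607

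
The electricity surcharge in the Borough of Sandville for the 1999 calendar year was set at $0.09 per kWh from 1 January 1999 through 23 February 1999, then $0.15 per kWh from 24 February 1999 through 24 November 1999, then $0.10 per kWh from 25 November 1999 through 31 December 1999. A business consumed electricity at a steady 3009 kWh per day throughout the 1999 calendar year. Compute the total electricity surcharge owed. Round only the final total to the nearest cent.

1 January – 23 February 1999: 54 days × 3009 kWh/day = 162,486 kWh at $0.09/kWh → $14,623.74
24 February – 24 November 1999: 274 days × 3009 kWh/day = 824,466 kWh at $0.15/kWh → $123,669.90
25 November – 31 December 1999: 37 days × 3009 kWh/day = 111,333 kWh at $0.10/kWh → $11,133.30

$149,426.94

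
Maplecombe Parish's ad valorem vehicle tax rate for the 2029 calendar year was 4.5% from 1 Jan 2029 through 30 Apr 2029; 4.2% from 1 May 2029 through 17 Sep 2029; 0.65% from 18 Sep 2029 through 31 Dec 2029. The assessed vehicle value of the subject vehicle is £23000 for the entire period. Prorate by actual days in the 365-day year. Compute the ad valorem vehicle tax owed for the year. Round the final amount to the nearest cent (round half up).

£753.80

1 Jan – 30 Apr 2029: 120 days at 4.5% → £23000 × 4.5% × 120/365 = £340.2740
1 May – 17 Sep 2029: 140 days at 4.2% → £23000 × 4.2% × 140/365 = £370.5205
18 Sep – 31 Dec 2029: 105 days at 0.65% → £23000 × 0.65% × 105/365 = £43.0068
Total = £753.8014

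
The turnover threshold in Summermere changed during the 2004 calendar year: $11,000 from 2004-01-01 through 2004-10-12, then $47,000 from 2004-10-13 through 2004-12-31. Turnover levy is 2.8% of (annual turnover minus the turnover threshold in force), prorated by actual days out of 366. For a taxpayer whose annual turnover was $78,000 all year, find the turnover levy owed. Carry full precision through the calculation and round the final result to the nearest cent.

2004-01-01 to 2004-10-12: 286 days, exemption $11,000 → ($78,000 − $11,000) × 2.8% × 286/366 = $1,465.9454
2004-10-13 to 2004-12-31: 80 days, exemption $47,000 → ($78,000 − $47,000) × 2.8% × 80/366 = $189.7268
Total = $1,655.6721

$1,655.67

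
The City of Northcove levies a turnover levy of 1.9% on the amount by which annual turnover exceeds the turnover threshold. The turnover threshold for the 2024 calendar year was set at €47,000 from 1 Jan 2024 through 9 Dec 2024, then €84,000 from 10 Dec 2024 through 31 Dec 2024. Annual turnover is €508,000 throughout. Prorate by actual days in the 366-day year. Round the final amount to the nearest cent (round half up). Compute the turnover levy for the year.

1 Jan – 9 Dec 2024: 344 days, exemption €47,000 → (€508,000 − €47,000) × 1.9% × 344/366 = €8,232.5027
10 Dec – 31 Dec 2024: 22 days, exemption €84,000 → (€508,000 − €84,000) × 1.9% × 22/366 = €484.2404
Total = €8,716.7432

€8,716.74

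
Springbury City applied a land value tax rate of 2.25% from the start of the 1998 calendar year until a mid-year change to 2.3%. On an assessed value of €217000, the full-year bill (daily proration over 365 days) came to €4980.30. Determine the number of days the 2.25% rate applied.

36 days

Let d = days at the first rate; then 365 − d days at the second rate.
€217000 × [2.25%·d + 2.3%·(365−d)] / 365 = €4980.30
Solving gives d = 36, so the new rate took effect on 6 February 1998.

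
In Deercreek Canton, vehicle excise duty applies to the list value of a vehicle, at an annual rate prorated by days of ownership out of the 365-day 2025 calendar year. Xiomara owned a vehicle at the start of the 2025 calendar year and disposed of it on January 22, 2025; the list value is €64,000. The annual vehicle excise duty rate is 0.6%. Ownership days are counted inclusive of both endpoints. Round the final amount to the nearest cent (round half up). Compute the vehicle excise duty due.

Days held (January 1 – January 22, 2025): 22 out of 365
Tax = €64,000 × 0.6% × 22/365 = €23.1452

€23.15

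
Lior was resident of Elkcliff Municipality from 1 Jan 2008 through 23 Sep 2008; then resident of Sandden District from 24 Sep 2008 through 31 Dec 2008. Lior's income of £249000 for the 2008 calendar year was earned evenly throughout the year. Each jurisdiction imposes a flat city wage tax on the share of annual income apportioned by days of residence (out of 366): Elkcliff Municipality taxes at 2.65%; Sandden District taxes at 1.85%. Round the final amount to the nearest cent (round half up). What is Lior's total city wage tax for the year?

Elkcliff Municipality, 1 Jan – 23 Sep 2008: 267 days → £249000 × 2.65% × 267/366 = £4813.6598
Sandden District, 24 Sep – 31 Dec 2008: 99 days → £249000 × 1.85% × 99/366 = £1246.0205
Total = £6059.6803

£6059.68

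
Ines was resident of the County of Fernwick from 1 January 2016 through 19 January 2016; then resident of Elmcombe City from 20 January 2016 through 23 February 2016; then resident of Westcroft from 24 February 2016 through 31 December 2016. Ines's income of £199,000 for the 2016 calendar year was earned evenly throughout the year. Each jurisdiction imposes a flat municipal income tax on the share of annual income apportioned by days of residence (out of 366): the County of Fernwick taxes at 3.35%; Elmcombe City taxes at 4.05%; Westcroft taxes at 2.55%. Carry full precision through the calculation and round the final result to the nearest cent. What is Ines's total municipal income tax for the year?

£5,442.60

The County of Fernwick, 1 January – 19 January 2016: 19 days → £199,000 × 3.35% × 19/366 = £346.0751
Elmcombe City, 20 January – 23 February 2016: 35 days → £199,000 × 4.05% × 35/366 = £770.7172
Westcroft, 24 February – 31 December 2016: 312 days → £199,000 × 2.55% × 312/366 = £4,325.8033
Total = £5,442.5956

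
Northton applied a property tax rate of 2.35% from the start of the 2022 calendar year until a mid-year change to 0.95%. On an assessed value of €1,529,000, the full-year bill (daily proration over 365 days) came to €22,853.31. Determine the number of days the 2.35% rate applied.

Let d = days at the first rate; then 365 − d days at the second rate.
€1,529,000 × [2.35%·d + 0.95%·(365−d)] / 365 = €22,853.31
Solving gives d = 142, so the new rate took effect on 23 May 2022.

142 days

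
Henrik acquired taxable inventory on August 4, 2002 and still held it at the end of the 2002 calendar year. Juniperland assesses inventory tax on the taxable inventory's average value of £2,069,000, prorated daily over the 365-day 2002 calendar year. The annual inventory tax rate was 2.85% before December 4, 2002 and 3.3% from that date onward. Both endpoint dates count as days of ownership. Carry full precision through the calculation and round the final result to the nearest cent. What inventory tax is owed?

August 4 – December 3, 2002: 122 days at 2.85% → £2,069,000 × 2.85% × 122/365 = £19,709.3507
December 4 – December 31, 2002: 28 days at 3.3% → £2,069,000 × 3.3% × 28/365 = £5,237.6877
Total = £24,947.0384

£24,947.04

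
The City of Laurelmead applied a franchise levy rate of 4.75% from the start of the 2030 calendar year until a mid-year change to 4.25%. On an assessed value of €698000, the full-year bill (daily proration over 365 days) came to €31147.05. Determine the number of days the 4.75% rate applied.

155 days

Let d = days at the first rate; then 365 − d days at the second rate.
€698000 × [4.75%·d + 4.25%·(365−d)] / 365 = €31147.05
Solving gives d = 155, so the new rate took effect on 5 June 2030.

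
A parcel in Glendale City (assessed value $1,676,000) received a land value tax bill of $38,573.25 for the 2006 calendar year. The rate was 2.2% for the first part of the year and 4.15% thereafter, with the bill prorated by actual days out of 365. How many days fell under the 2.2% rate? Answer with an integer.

Let d = days at the first rate; then 365 − d days at the second rate.
$1,676,000 × [2.2%·d + 4.15%·(365−d)] / 365 = $38,573.25
Solving gives d = 346, so the new rate took effect on 13 December 2006.

346 days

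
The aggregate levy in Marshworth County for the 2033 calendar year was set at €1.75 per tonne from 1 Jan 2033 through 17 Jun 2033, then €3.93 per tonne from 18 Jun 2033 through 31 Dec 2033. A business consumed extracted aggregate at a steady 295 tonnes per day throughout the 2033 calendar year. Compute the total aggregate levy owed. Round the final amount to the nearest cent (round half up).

€315,121.95

1 Jan – 17 Jun 2033: 168 days × 295 tonnes/day = 49,560 tonnes at €1.75/tonne → €86,730.00
18 Jun – 31 Dec 2033: 197 days × 295 tonnes/day = 58,115 tonnes at €3.93/tonne → €228,391.95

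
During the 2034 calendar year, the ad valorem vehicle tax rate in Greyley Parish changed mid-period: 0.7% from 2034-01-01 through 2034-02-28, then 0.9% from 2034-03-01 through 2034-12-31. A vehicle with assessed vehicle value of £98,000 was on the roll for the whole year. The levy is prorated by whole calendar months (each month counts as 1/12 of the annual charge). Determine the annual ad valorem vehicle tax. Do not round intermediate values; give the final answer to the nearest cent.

£849.33

2034-01-01 to 2034-02-28: 2 months at 0.7% → £98,000 × 0.7% × 2/12 = £114.3333
2034-03-01 to 2034-12-31: 10 months at 0.9% → £98,000 × 0.9% × 10/12 = £735.0000
Total = £849.3333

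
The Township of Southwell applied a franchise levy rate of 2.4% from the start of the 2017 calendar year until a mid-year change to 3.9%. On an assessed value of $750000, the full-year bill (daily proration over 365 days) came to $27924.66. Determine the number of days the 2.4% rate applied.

43 days

Let d = days at the first rate; then 365 − d days at the second rate.
$750000 × [2.4%·d + 3.9%·(365−d)] / 365 = $27924.66
Solving gives d = 43, so the new rate took effect on 13 February 2017.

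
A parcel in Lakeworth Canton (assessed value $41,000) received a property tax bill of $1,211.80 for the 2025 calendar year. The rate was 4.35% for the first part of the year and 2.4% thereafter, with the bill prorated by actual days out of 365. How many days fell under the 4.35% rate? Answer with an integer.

Let d = days at the first rate; then 365 − d days at the second rate.
$41,000 × [4.35%·d + 2.4%·(365−d)] / 365 = $1,211.80
Solving gives d = 104, so the new rate took effect on April 15, 2025.

104 days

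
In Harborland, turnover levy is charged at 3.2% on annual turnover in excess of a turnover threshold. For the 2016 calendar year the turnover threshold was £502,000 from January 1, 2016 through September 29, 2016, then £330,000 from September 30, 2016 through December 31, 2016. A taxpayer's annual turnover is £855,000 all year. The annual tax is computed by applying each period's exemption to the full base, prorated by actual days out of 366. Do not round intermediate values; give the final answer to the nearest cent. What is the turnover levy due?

£12,694.56

January 1 – September 29, 2016: 273 days, exemption £502,000 → (£855,000 − £502,000) × 3.2% × 273/366 = £8,425.7049
September 30 – December 31, 2016: 93 days, exemption £330,000 → (£855,000 − £330,000) × 3.2% × 93/366 = £4,268.8525
Total = £12,694.5574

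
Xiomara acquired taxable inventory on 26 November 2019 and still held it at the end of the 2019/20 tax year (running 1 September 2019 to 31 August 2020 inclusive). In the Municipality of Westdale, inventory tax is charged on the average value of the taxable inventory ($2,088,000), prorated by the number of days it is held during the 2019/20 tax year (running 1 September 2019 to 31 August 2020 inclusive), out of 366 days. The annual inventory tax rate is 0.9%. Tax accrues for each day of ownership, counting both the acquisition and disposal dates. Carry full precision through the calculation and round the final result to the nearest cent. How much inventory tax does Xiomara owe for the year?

$14,376.39

Days held (26 November 2019 – 31 August 2020): 280 out of 366
Tax = $2,088,000 × 0.9% × 280/366 = $14,376.3934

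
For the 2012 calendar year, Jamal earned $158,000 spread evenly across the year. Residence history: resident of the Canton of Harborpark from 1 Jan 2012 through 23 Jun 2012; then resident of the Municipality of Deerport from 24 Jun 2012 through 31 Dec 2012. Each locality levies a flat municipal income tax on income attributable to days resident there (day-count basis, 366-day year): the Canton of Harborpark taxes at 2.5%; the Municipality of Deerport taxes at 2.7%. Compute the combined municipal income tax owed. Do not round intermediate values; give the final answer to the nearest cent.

$4,114.91

The Canton of Harborpark, 1 Jan – 23 Jun 2012: 175 days → $158,000 × 2.5% × 175/366 = $1,888.6612
The Municipality of Deerport, 24 Jun – 31 Dec 2012: 191 days → $158,000 × 2.7% × 191/366 = $2,226.2459
Total = $4,114.9071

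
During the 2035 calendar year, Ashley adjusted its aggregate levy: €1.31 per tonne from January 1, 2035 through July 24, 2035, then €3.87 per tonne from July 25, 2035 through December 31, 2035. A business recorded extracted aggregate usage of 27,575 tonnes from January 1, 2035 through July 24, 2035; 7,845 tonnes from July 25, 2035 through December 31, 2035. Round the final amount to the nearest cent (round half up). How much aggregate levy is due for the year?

€66,483.40

January 1 – July 24, 2035: 27,575 tonnes at €1.31/tonne → €36,123.25
July 25 – December 31, 2035: 7,845 tonnes at €3.87/tonne → €30,360.15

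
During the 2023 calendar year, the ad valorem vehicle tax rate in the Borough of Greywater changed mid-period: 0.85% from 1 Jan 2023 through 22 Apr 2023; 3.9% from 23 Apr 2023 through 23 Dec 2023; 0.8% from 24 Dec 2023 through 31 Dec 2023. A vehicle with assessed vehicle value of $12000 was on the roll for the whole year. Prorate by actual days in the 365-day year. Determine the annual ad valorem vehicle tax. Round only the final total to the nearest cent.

$347.54

1 Jan – 22 Apr 2023: 112 days at 0.85% → $12000 × 0.85% × 112/365 = $31.2986
23 Apr – 23 Dec 2023: 245 days at 3.9% → $12000 × 3.9% × 245/365 = $314.1370
24 Dec – 31 Dec 2023: 8 days at 0.8% → $12000 × 0.8% × 8/365 = $2.1041
Total = $347.5397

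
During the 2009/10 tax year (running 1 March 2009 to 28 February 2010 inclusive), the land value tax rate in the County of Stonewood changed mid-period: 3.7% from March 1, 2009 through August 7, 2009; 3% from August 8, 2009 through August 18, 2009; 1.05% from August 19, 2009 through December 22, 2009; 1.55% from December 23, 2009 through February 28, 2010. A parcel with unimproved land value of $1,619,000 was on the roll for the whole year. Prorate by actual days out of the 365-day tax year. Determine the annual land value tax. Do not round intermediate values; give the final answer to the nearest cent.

March 1 – August 7, 2009: 160 days at 3.7% → $1,619,000 × 3.7% × 160/365 = $26,258.8493
August 8 – August 18, 2009: 11 days at 3% → $1,619,000 × 3% × 11/365 = $1,463.7534
August 19 – December 22, 2009: 126 days at 1.05% → $1,619,000 × 1.05% × 126/365 = $5,868.3205
December 23, 2009 – February 28, 2010: 68 days at 1.55% → $1,619,000 × 1.55% × 68/365 = $4,675.1397
Total = $38,266.0630

$38,266.06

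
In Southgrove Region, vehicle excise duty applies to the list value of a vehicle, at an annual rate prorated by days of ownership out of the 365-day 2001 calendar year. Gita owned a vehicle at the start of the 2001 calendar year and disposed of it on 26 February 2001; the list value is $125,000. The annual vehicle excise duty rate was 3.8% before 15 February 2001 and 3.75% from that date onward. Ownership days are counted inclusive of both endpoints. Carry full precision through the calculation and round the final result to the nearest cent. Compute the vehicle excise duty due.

$739.73

1 January – 14 February 2001: 45 days at 3.8% → $125,000 × 3.8% × 45/365 = $585.6164
15 February – 26 February 2001: 12 days at 3.75% → $125,000 × 3.75% × 12/365 = $154.1096
Total = $739.7260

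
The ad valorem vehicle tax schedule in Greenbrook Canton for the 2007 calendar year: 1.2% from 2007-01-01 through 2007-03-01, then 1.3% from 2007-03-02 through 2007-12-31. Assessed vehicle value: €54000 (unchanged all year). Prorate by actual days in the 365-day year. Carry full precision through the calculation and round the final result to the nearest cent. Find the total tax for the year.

€693.12

2007-01-01 to 2007-03-01: 60 days at 1.2% → €54000 × 1.2% × 60/365 = €106.5205
2007-03-02 to 2007-12-31: 305 days at 1.3% → €54000 × 1.3% × 305/365 = €586.6027
Total = €693.1233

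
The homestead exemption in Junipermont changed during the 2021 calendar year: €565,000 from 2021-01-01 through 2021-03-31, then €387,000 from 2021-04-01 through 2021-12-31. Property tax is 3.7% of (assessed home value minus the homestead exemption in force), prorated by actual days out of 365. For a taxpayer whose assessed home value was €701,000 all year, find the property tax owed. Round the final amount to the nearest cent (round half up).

2021-01-01 to 2021-03-31: 90 days, exemption €565,000 → (€701,000 − €565,000) × 3.7% × 90/365 = €1,240.7671
2021-04-01 to 2021-12-31: 275 days, exemption €387,000 → (€701,000 − €387,000) × 3.7% × 275/365 = €8,753.2877
Total = €9,994.0548

€9,994.05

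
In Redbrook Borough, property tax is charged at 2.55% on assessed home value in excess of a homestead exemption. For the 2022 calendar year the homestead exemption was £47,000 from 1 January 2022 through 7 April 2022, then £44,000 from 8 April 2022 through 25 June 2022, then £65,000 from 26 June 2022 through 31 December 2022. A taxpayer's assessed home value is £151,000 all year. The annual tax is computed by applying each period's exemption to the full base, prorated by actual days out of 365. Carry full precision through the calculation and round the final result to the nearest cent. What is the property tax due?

1 January – 7 April 2022: 97 days, exemption £47,000 → (£151,000 − £47,000) × 2.55% × 97/365 = £704.7781
8 April – 25 June 2022: 79 days, exemption £44,000 → (£151,000 − £44,000) × 2.55% × 79/365 = £590.5521
26 June – 31 December 2022: 189 days, exemption £65,000 → (£151,000 − £65,000) × 2.55% × 189/365 = £1,135.5534
Total = £2,430.8836

£2,430.88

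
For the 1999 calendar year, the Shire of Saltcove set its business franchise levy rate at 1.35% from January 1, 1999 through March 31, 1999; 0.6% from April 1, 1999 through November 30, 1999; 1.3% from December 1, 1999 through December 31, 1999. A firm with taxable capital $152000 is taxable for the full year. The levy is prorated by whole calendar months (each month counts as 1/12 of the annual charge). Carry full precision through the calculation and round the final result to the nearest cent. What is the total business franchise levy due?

$1285.67

January 1 – March 31, 1999: 3 months at 1.35% → $152000 × 1.35% × 3/12 = $513.0000
April 1 – November 30, 1999: 8 months at 0.6% → $152000 × 0.6% × 8/12 = $608.0000
December 1 – December 31, 1999: 1 month at 1.3% → $152000 × 1.3% × 1/12 = $164.6667
Total = $1285.6667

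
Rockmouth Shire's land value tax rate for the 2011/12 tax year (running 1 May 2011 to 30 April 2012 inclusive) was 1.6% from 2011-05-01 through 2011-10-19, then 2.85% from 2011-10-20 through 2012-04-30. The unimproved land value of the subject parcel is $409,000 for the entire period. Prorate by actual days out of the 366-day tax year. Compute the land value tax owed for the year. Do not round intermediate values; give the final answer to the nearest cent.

2011-05-01 to 2011-10-19: 172 days at 1.6% → $409,000 × 1.6% × 172/366 = $3,075.3224
2011-10-20 to 2012-04-30: 194 days at 2.85% → $409,000 × 2.85% × 194/366 = $6,178.5820
Total = $9,253.9044

$9,253.90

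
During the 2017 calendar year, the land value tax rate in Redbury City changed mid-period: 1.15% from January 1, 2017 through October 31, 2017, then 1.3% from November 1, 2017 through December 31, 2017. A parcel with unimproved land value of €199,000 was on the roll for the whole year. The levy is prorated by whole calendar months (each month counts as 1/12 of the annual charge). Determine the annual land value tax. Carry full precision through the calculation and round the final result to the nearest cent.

January 1 – October 31, 2017: 10 months at 1.15% → €199,000 × 1.15% × 10/12 = €1,907.0833
November 1 – December 31, 2017: 2 months at 1.3% → €199,000 × 1.3% × 2/12 = €431.1667
Total = €2,338.2500

€2,338.25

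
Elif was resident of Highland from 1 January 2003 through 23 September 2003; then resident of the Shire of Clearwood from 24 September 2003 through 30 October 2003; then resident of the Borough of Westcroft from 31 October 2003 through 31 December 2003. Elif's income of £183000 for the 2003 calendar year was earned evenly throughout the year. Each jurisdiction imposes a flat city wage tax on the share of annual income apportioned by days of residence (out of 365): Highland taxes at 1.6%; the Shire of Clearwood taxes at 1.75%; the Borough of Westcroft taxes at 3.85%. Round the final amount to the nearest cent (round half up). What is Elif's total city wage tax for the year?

Highland, 1 January – 23 September 2003: 266 days → £183000 × 1.6% × 266/365 = £2133.8301
The Shire of Clearwood, 24 September – 30 October 2003: 37 days → £183000 × 1.75% × 37/365 = £324.6370
The Borough of Westcroft, 31 October – 31 December 2003: 62 days → £183000 × 3.85% × 62/365 = £1196.7699
Total = £3655.2370

£3655.24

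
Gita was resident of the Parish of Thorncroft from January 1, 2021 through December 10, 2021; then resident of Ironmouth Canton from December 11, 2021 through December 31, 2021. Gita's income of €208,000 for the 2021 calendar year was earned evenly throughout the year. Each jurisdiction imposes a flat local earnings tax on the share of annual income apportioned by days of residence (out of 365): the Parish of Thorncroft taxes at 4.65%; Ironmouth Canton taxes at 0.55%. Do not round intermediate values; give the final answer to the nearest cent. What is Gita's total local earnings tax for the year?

€9,181.35

The Parish of Thorncroft, January 1 – December 10, 2021: 344 days → €208,000 × 4.65% × 344/365 = €9,115.5288
Ironmouth Canton, December 11 – December 31, 2021: 21 days → €208,000 × 0.55% × 21/365 = €65.8192
Total = €9,181.3479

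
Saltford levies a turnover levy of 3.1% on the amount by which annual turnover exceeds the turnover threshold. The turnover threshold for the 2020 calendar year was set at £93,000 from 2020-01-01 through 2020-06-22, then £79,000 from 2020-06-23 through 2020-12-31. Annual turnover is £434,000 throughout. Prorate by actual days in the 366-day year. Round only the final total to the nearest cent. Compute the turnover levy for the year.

£10,798.67

2020-01-01 to 2020-06-22: 174 days, exemption £93,000 → (£434,000 − £93,000) × 3.1% × 174/366 = £5,025.5574
2020-06-23 to 2020-12-31: 192 days, exemption £79,000 → (£434,000 − £79,000) × 3.1% × 192/366 = £5,773.1148
Total = £10,798.6721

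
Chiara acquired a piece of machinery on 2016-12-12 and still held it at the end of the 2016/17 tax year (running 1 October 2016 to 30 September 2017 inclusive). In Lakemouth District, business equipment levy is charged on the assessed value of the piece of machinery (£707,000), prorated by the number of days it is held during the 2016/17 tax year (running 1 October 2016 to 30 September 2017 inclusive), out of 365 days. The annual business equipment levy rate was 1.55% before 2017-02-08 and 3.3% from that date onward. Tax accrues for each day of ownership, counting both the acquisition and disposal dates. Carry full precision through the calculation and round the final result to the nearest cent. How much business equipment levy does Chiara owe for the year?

£16,762.68

2016-12-12 to 2017-02-07: 58 days at 1.55% → £707,000 × 1.55% × 58/365 = £1,741.3507
2017-02-08 to 2017-09-30: 235 days at 3.3% → £707,000 × 3.3% × 235/365 = £15,021.3288
Total = £16,762.6795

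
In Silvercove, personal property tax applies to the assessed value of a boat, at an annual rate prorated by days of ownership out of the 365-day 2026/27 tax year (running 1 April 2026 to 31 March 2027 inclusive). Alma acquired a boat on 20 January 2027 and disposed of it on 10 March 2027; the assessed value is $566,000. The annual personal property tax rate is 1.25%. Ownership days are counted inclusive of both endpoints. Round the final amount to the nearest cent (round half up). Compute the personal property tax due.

$969.18

Days held (20 January – 10 March 2027): 50 out of 365
Tax = $566,000 × 1.25% × 50/365 = $969.1781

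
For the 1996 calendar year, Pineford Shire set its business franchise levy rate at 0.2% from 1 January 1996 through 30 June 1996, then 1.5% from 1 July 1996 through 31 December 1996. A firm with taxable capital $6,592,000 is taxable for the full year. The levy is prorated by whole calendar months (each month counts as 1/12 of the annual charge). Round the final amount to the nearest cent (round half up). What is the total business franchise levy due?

1 January – 30 June 1996: 6 months at 0.2% → $6,592,000 × 0.2% × 6/12 = $6,592.0000
1 July – 31 December 1996: 6 months at 1.5% → $6,592,000 × 1.5% × 6/12 = $49,440.0000
Total = $56,032.0000

$56,032.00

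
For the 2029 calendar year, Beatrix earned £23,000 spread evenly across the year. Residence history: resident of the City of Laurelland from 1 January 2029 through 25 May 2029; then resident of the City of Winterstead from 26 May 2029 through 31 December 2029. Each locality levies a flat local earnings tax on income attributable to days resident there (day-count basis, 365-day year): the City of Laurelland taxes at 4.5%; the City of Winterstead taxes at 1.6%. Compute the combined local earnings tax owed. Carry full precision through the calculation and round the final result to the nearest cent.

£632.97

The City of Laurelland, 1 January – 25 May 2029: 145 days → £23,000 × 4.5% × 145/365 = £411.1644
The City of Winterstead, 26 May – 31 December 2029: 220 days → £23,000 × 1.6% × 220/365 = £221.8082
Total = £632.9726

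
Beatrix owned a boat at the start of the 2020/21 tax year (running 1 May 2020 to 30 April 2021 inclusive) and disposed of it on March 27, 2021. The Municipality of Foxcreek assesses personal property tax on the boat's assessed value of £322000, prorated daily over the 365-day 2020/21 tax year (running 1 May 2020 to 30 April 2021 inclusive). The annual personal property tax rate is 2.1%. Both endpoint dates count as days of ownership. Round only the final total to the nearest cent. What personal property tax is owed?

£6132.12

Days held (May 1, 2020 – March 27, 2021): 331 out of 365
Tax = £322000 × 2.1% × 331/365 = £6132.1151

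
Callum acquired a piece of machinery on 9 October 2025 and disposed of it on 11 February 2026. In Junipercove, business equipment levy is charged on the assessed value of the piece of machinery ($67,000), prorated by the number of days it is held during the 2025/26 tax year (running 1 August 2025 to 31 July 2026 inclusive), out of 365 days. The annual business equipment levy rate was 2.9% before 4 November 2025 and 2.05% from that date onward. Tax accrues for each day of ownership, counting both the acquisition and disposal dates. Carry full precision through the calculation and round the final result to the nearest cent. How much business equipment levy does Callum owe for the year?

$514.71

9 October – 3 November 2025: 26 days at 2.9% → $67,000 × 2.9% × 26/365 = $138.4055
4 November 2025 – 11 February 2026: 100 days at 2.05% → $67,000 × 2.05% × 100/365 = $376.3014
Total = $514.7068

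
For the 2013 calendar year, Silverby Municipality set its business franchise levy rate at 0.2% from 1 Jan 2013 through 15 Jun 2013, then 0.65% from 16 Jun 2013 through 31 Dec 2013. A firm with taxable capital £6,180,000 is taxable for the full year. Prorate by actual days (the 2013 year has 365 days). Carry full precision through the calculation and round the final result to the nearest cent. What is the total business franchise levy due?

£27,522.16

1 Jan – 15 Jun 2013: 166 days at 0.2% → £6,180,000 × 0.2% × 166/365 = £5,621.2603
16 Jun – 31 Dec 2013: 199 days at 0.65% → £6,180,000 × 0.65% × 199/365 = £21,900.9041
Total = £27,522.1644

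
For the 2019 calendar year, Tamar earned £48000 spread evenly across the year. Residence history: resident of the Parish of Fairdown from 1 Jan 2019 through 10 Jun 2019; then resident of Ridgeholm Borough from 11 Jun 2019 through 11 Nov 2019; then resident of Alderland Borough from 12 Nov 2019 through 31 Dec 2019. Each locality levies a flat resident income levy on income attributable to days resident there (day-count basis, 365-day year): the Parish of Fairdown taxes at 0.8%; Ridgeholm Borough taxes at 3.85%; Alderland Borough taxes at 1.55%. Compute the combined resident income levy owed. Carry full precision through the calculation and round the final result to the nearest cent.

£1051.00

The Parish of Fairdown, 1 Jan – 10 Jun 2019: 161 days → £48000 × 0.8% × 161/365 = £169.3808
Ridgeholm Borough, 11 Jun – 11 Nov 2019: 154 days → £48000 × 3.85% × 154/365 = £779.7041
Alderland Borough, 12 Nov – 31 Dec 2019: 50 days → £48000 × 1.55% × 50/365 = £101.9178
Total = £1051.0027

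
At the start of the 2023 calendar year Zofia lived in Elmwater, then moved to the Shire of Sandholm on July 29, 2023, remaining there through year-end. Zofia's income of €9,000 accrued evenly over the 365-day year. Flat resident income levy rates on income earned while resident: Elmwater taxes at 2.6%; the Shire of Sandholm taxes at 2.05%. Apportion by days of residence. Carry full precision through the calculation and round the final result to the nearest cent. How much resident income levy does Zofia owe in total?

Elmwater, January 1 – July 28, 2023: 209 days → €9,000 × 2.6% × 209/365 = €133.9890
The Shire of Sandholm, July 29 – December 31, 2023: 156 days → €9,000 × 2.05% × 156/365 = €78.8548
Total = €212.8438

€212.84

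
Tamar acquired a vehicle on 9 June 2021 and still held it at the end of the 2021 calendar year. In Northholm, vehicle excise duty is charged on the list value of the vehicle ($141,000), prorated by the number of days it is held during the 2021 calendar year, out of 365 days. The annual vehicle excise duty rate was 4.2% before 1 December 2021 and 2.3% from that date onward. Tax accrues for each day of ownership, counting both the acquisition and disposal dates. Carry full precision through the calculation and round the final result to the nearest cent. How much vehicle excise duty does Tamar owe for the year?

$3,114.75

9 June – 30 November 2021: 175 days at 4.2% → $141,000 × 4.2% × 175/365 = $2,839.3151
1 December – 31 December 2021: 31 days at 2.3% → $141,000 × 2.3% × 31/365 = $275.4329
Total = $3,114.7479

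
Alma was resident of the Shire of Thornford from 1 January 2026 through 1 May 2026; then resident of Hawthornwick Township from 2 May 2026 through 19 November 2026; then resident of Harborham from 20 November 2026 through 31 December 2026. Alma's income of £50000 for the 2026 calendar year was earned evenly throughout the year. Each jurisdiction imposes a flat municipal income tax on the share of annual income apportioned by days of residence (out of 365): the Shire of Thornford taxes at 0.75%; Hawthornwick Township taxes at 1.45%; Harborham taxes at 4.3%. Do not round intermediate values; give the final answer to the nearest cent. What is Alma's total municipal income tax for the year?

The Shire of Thornford, 1 January – 1 May 2026: 121 days → £50000 × 0.75% × 121/365 = £124.3151
Hawthornwick Township, 2 May – 19 November 2026: 202 days → £50000 × 1.45% × 202/365 = £401.2329
Harborham, 20 November – 31 December 2026: 42 days → £50000 × 4.3% × 42/365 = £247.3973
Total = £772.9452

£772.95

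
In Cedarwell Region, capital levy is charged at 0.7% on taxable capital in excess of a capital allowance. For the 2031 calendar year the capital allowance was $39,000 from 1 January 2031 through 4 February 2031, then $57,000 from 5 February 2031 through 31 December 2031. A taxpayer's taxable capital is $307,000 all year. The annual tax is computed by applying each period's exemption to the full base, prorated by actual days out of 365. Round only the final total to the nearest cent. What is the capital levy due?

1 January – 4 February 2031: 35 days, exemption $39,000 → ($307,000 − $39,000) × 0.7% × 35/365 = $179.8904
5 February – 31 December 2031: 330 days, exemption $57,000 → ($307,000 − $57,000) × 0.7% × 330/365 = $1,582.1918
Total = $1,762.0822

$1,762.08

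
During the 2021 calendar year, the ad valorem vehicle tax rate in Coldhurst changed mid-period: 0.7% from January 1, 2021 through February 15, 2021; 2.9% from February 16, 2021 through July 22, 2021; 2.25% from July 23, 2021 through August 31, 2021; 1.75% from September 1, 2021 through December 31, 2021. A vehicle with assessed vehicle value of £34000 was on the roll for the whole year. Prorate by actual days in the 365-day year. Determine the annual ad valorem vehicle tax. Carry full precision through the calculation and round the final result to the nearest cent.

January 1 – February 15, 2021: 46 days at 0.7% → £34000 × 0.7% × 46/365 = £29.9945
February 16 – July 22, 2021: 157 days at 2.9% → £34000 × 2.9% × 157/365 = £424.1151
July 23 – August 31, 2021: 40 days at 2.25% → £34000 × 2.25% × 40/365 = £83.8356
September 1 – December 31, 2021: 122 days at 1.75% → £34000 × 1.75% × 122/365 = £198.8767
Total = £736.8219

£736.82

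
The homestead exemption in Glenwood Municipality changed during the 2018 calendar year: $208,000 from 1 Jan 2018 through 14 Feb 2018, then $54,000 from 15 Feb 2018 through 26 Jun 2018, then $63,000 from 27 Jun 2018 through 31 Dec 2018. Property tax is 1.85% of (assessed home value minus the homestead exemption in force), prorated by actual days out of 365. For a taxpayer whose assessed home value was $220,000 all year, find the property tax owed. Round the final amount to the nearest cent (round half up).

$2,633.99

1 Jan – 14 Feb 2018: 45 days, exemption $208,000 → ($220,000 − $208,000) × 1.85% × 45/365 = $27.3699
15 Feb – 26 Jun 2018: 132 days, exemption $54,000 → ($220,000 − $54,000) × 1.85% × 132/365 = $1,110.6082
27 Jun – 31 Dec 2018: 188 days, exemption $63,000 → ($220,000 − $63,000) × 1.85% × 188/365 = $1,496.0164
Total = $2,633.9945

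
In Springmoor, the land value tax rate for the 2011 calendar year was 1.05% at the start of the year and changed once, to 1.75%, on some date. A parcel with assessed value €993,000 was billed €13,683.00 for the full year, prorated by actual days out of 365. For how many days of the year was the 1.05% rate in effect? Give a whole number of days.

Let d = days at the first rate; then 365 − d days at the second rate.
€993,000 × [1.05%·d + 1.75%·(365−d)] / 365 = €13,683.00
Solving gives d = 194, so the new rate took effect on July 14, 2011.

194 days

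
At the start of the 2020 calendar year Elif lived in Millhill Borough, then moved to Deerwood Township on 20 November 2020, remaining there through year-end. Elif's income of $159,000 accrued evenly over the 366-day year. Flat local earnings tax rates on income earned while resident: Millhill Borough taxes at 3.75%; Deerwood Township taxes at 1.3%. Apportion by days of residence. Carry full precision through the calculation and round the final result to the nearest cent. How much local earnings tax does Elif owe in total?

Millhill Borough, 1 January – 19 November 2020: 324 days → $159,000 × 3.75% × 324/366 = $5,278.2787
Deerwood Township, 20 November – 31 December 2020: 42 days → $159,000 × 1.3% × 42/366 = $237.1967
Total = $5,515.4754

$5,515.48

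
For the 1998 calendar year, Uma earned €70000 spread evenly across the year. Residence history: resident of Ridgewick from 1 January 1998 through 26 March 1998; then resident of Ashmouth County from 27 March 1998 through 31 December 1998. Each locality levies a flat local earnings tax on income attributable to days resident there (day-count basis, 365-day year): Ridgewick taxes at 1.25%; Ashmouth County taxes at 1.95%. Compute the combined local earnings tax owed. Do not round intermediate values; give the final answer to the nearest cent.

Ridgewick, 1 January – 26 March 1998: 85 days → €70000 × 1.25% × 85/365 = €203.7671
Ashmouth County, 27 March – 31 December 1998: 280 days → €70000 × 1.95% × 280/365 = €1047.1233
Total = €1250.8904

€1250.89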